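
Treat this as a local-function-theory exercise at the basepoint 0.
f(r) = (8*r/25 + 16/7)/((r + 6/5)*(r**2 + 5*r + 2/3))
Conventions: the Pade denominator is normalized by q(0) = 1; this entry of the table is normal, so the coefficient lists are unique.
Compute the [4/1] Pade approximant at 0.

Taylor coefficients needed (expand at 0): a_0 = 20/7, a_1 = -2458/105, a_2 = 10895/63, a_3 = -341087/270, a_4 = 20902751/2268, a_5 = -653464727/9720.
Write the denominator as Q(r) = 1 + q1*r. Requiring Q*f - P = O(r^6) with deg P <= 4 kills the coefficients of r^5..r^5 in Q*f:
  r^5: a_5 + q1*a_4 = 0, i.e. -653464727/9720 + (20902751/2268)*q1 = 0.
Solving this linear system: q1 = 4574253089/627082530.
The numerator is Q*f truncated at degree 4: P0 = a_0 = 20/7; P1 = a_1 + q1*a_0 = -1878810356/731596285; P2 = a_2 + q1*a_1 = 7958861916/3657981425; P3 = a_3 + q1*a_2 = -188119068/104513755; P4 = a_4 + q1*a_3 = 4929446376/3657981425.

The Pade approximant has numerator coefficients [20/7, -1878810356/731596285, 7958861916/3657981425, -188119068/104513755, 4929446376/3657981425]; denominator coefficients [1, 4574253089/627082530].


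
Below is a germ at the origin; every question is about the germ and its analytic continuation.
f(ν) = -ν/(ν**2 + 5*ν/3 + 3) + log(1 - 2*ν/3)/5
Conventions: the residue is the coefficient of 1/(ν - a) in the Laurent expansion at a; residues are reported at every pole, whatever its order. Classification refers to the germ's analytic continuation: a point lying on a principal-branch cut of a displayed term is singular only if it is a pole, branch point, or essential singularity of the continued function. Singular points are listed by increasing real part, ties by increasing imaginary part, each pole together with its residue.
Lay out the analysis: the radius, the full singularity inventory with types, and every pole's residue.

Denominator factor (ν**2 + 5*ν/3 + 3): discriminant -83/9, complex-conjugate roots (-5/6) + ((1/6)*sqrt(83))*i and (-5/6) - ((1/6)*sqrt(83))*i; poles of order 1, moduli sqrt(3) and sqrt(3).
Branch term (1/5)*log(1 - ν/(3/2)): its argument vanishes at ν = 3/2, a logarithmic branch point, modulus 3/2.
The radius of convergence is the smallest modulus among the singular points: 3/2.
The branch term is analytic at (-5/6) - ((1/6)*sqrt(83))*i and contributes nothing to the residue; only the rational part matters.
The factor ν**2 + 5*ν/3 + 3 splits as (ν - a)(ν - a') with a = (-5/6) - ((1/6)*sqrt(83))*i, a' = (-5/6) + ((1/6)*sqrt(83))*i. At the order-1 pole a set g(ν) = (ν - a)*(rational part) = [-ν] / (ν - a').
Simple pole: residue = g(a) at a = (-5/6) - ((1/6)*sqrt(83))*i, which is (-1/2) + ((5/166)*sqrt(83))*i.
The branch term is analytic at (-5/6) + ((1/6)*sqrt(83))*i and contributes nothing to the residue; only the rational part matters.
The factor ν**2 + 5*ν/3 + 3 splits as (ν - a)(ν - a') with a = (-5/6) + ((1/6)*sqrt(83))*i, a' = (-5/6) - ((1/6)*sqrt(83))*i. At the order-1 pole a set g(ν) = (ν - a)*(rational part) = [-ν] / (ν - a').
Simple pole: residue = g(a) at a = (-5/6) + ((1/6)*sqrt(83))*i, which is (-1/2) - ((5/166)*sqrt(83))*i.
List the singular points by increasing real part (a conjugate pair: the negative imaginary part first).

Radius of convergence at 0: 3/2.
At (-5/6) - ((1/6)*sqrt(83))*i: a pole of order 1; residue (-1/2) + ((5/166)*sqrt(83))*i.
At (-5/6) + ((1/6)*sqrt(83))*i: a pole of order 1; residue (-1/2) - ((5/166)*sqrt(83))*i.
At 3/2: a logarithmic branch point.


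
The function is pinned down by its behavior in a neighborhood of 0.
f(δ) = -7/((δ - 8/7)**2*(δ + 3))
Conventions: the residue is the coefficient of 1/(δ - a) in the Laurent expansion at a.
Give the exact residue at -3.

The residue is -343/841.

At the order-1 pole -3 set g(δ) = (δ - (-3))*f(δ) = -7/(δ - 8/7)**2.
Simple pole: residue = g(a) at a = -3, which is -343/841.


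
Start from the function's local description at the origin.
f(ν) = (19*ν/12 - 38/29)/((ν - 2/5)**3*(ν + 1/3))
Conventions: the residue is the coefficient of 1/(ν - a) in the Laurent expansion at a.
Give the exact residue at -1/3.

The residue is 719625/154396.

At the order-1 pole -1/3 set g(ν) = (ν - (-1/3))*f(ν) = (19*ν/12 - 38/29)/(ν - 2/5)**3.
Simple pole: residue = g(a) at a = -1/3, which is 719625/154396.


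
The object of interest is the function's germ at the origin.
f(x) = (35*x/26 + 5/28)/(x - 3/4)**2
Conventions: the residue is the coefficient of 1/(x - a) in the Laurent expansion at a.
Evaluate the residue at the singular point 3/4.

At the order-2 pole 3/4 set g(x) = (x - (3/4))^2*f(x) = 35*x/26 + 5/28.
Order-2 pole: residue = g'(a); g'(3/4) = 35/26, so the residue is 35/26.

The residue is 35/26.


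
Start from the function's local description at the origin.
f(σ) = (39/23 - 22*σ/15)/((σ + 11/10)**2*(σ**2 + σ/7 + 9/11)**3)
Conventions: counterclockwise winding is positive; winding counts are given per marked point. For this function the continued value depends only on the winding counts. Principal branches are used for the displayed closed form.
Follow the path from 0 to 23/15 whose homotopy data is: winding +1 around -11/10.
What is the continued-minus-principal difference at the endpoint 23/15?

Continued minus principal equals 0.

The function is rational, hence single-valued: continuing it around any pole returns the same value, so the difference is 0.


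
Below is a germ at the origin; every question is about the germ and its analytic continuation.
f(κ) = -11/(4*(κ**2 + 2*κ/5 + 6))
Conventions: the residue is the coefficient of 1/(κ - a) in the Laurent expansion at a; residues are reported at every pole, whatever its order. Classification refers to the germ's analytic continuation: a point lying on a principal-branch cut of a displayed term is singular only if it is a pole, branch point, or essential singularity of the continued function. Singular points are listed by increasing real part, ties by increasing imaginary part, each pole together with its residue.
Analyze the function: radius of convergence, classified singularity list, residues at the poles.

Radius of convergence at 0: sqrt(6).
At (-1/5) - ((1/5)*sqrt(149))*i: a pole of order 1; residue -((55/1192)*sqrt(149))*i.
At (-1/5) + ((1/5)*sqrt(149))*i: a pole of order 1; residue ((55/1192)*sqrt(149))*i.

Denominator factor (κ**2 + 2*κ/5 + 6): discriminant -596/25, complex-conjugate roots (-1/5) + ((1/5)*sqrt(149))*i and (-1/5) - ((1/5)*sqrt(149))*i; poles of order 1, moduli sqrt(6) and sqrt(6).
The radius of convergence is the smallest modulus among the singular points: sqrt(6).
The factor κ**2 + 2*κ/5 + 6 splits as (κ - a)(κ - a') with a = (-1/5) - ((1/5)*sqrt(149))*i, a' = (-1/5) + ((1/5)*sqrt(149))*i. At the order-1 pole a set g(κ) = (κ - a)*f(κ) = [-11/4] / (κ - a').
Simple pole: residue = g(a) at a = (-1/5) - ((1/5)*sqrt(149))*i, which is -((55/1192)*sqrt(149))*i.
The factor κ**2 + 2*κ/5 + 6 splits as (κ - a)(κ - a') with a = (-1/5) + ((1/5)*sqrt(149))*i, a' = (-1/5) - ((1/5)*sqrt(149))*i. At the order-1 pole a set g(κ) = (κ - a)*f(κ) = [-11/4] / (κ - a').
Simple pole: residue = g(a) at a = (-1/5) + ((1/5)*sqrt(149))*i, which is ((55/1192)*sqrt(149))*i.
List the singular points by increasing real part (a conjugate pair: the negative imaginary part first).


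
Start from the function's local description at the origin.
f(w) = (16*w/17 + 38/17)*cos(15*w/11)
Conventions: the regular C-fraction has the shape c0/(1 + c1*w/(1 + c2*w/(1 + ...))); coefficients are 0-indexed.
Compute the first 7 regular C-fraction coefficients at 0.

Taylor coefficients (expand at 0): a_0 = 38/17, a_1 = 16/17, a_2 = -4275/2057, a_3 = -1800/2057, a_4 = 320625/995588, a_5 = 33750/248897, a_6 = -4809375/240932296.
c0 = a_0 = 38/17. Peel one level at a time: if S = 1 + c*w/S' with S'(0) = 1, then c is the w-coefficient of S and S' = c*w/(S - 1).
S_1 = c0/f = 1 + (-8/19)*w + (96713/87362)*w^2 + ...; c1 = -8/19.
S_2 = c1*w/(S_1 - 1) = 1 + (96713/36784)*w + (21760425/3748096)*w^2 + ...; c2 = 96713/36784.
S_3 = c2*w/(S_2 - 1) = 1 + (-4275/1936)*w + (-30459375/46809092)*w^2 + ...; c3 = -4275/1936.
S_4 = c3*w/(S_3 - 1) = 1 + (-28500/96713)*w + (-348306000/9353404369)*w^2 + ...; c4 = -28500/96713.
S_5 = c4*w/(S_4 - 1) = 1 + (-232204/1837547)*w + (1213314425/16898082212)*w^2 + ...; c5 = -232204/1837547.
S_6 = c5*w/(S_5 - 1) = 1 + (1213314425/2135347984)*w + ...; c6 = 1213314425/2135347984.

The regular C-fraction coefficients are [38/17, -8/19, 96713/36784, -4275/1936, -28500/96713, -232204/1837547, 1213314425/2135347984].


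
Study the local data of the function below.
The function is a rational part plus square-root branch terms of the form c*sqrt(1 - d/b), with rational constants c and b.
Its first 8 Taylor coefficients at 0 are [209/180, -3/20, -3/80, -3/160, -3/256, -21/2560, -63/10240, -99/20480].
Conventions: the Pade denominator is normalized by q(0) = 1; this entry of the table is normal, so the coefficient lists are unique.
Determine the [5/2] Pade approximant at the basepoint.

The Pade approximant has numerator coefficients [209/180, -23/14, 397/672, -3/112, -3/1792, -3/17920]; denominator coefficients [1, -9/7, 3/8].

Taylor coefficients needed (read off): a_0 = 209/180, a_1 = -3/20, a_2 = -3/80, a_3 = -3/160, a_4 = -3/256, a_5 = -21/2560, a_6 = -63/10240, a_7 = -99/20480.
Write the denominator as Q(d) = 1 + q1*d + q2*d^2. Requiring Q*f - P = O(d^8) with deg P <= 5 kills the coefficients of d^6..d^7 in Q*f:
  d^6: a_6 + q1*a_5 + q2*a_4 = 0, i.e. -63/10240 + (-21/2560)*q1 + (-3/256)*q2 = 0.
  d^7: a_7 + q1*a_6 + q2*a_5 = 0, i.e. -99/20480 + (-63/10240)*q1 + (-21/2560)*q2 = 0.
Solving this linear system: q1 = -9/7, q2 = 3/8.
The numerator is Q*f truncated at degree 5: P0 = a_0 = 209/180; P1 = a_1 + q1*a_0 = -23/14; P2 = a_2 + q1*a_1 + q2*a_0 = 397/672; P3 = a_3 + q1*a_2 + q2*a_1 = -3/112; P4 = a_4 + q1*a_3 + q2*a_2 = -3/1792; P5 = a_5 + q1*a_4 + q2*a_3 = -3/17920.


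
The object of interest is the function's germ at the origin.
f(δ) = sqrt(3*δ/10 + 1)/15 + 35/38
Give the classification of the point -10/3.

The term (1/15)*sqrt(1 - δ/(-10/3)) has argument 1 - -10/3/(-10/3) = 0 at -10/3: a square-root (algebraic, two-sheeted) branch point; the remaining terms are analytic or single-valued there.

The point is an algebraic (square-root) branch point.


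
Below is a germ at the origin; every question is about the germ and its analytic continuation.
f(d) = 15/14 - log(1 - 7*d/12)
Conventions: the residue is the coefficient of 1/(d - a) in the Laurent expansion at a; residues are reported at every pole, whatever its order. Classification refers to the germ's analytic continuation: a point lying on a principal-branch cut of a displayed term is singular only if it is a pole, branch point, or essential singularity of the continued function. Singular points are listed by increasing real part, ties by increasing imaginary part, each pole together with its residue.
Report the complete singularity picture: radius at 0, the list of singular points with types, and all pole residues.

Radius of convergence at 0: 12/7.
At 12/7: a logarithmic branch point.

Branch term (-1)*log(1 - d/(12/7)): its argument vanishes at d = 12/7, a logarithmic branch point, modulus 12/7.
The radius of convergence is the smallest modulus among the singular points: 12/7.


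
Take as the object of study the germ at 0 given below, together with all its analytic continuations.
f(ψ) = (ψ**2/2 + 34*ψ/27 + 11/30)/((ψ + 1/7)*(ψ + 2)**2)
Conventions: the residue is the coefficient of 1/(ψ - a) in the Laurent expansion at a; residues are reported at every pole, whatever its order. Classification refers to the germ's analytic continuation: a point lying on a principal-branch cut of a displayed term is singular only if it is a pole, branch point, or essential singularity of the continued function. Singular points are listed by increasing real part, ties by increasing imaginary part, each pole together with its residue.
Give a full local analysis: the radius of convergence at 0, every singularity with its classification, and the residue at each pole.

Radius of convergence at 0: 1/7.
At -2: a pole of order 2; residue 20209/45630.
At -1/7: a pole of order 1; residue 1303/22815.

Denominator factor (ψ + 1/7): pole of order 1 at -1/7, modulus 1/7.
Denominator factor (ψ + 2)^2: pole of order 2 at -2, modulus 2.
The radius of convergence is the smallest modulus among the singular points: 1/7.
At the order-2 pole -2 set g(ψ) = (ψ - (-2))^2*f(ψ) = (ψ**2/2 + 34*ψ/27 + 11/30)/(ψ + 1/7).
Order-2 pole: residue = g'(a); g'(-2) = 20209/45630, so the residue is 20209/45630.
At the order-1 pole -1/7 set g(ψ) = (ψ - (-1/7))*f(ψ) = (ψ**2/2 + 34*ψ/27 + 11/30)/(ψ + 2)**2.
Simple pole: residue = g(a) at a = -1/7, which is 1303/22815.
List the singular points by increasing real part (a conjugate pair: the negative imaginary part first).


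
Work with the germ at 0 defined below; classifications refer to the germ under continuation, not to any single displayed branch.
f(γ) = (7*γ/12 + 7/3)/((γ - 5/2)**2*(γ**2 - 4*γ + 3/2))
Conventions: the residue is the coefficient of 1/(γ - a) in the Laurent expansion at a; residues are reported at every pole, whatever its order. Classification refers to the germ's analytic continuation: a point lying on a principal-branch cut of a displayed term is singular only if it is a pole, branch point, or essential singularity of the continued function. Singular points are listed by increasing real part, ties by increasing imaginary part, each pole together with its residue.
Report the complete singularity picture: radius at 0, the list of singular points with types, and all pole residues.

Denominator factor (γ**2 - 4*γ + 3/2): discriminant 10, real irrational roots 2 + (1/2)*sqrt(10) and 2 - (1/2)*sqrt(10); poles of order 1, moduli 2 + (1/2)*sqrt(10) and 2 - (1/2)*sqrt(10).
Denominator factor (γ - 5/2)^2: pole of order 2 at 5/2, modulus 5/2.
The radius of convergence is the smallest modulus among the singular points: 2 - (1/2)*sqrt(10).
The factor γ**2 - 4*γ + 3/2 splits as (γ - a)(γ - a') with a = 2 - (1/2)*sqrt(10), a' = 2 + (1/2)*sqrt(10). At the order-1 pole a set g(γ) = (γ - a)*f(γ) = [(7*γ/12 + 7/3)/(γ - 5/2)**2] / (γ - a').
Simple pole: residue = g(a) at a = 2 - (1/2)*sqrt(10), which is 245/486 - (266/1215)*sqrt(10).
At the order-2 pole 5/2 set g(γ) = (γ - (5/2))^2*f(γ) = (7*γ/12 + 7/3)/(γ**2 - 4*γ + 3/2).
Order-2 pole: residue = g'(a); g'(5/2) = -245/243, so the residue is -245/243.
The factor γ**2 - 4*γ + 3/2 splits as (γ - a)(γ - a') with a = 2 + (1/2)*sqrt(10), a' = 2 - (1/2)*sqrt(10). At the order-1 pole a set g(γ) = (γ - a)*f(γ) = [(7*γ/12 + 7/3)/(γ - 5/2)**2] / (γ - a').
Simple pole: residue = g(a) at a = 2 + (1/2)*sqrt(10), which is 245/486 + (266/1215)*sqrt(10).
List the singular points by increasing real part (a conjugate pair: the negative imaginary part first).

Radius of convergence at 0: 2 - (1/2)*sqrt(10).
At 2 - (1/2)*sqrt(10): a pole of order 1; residue 245/486 - (266/1215)*sqrt(10).
At 5/2: a pole of order 2; residue -245/243.
At 2 + (1/2)*sqrt(10): a pole of order 1; residue 245/486 + (266/1215)*sqrt(10).


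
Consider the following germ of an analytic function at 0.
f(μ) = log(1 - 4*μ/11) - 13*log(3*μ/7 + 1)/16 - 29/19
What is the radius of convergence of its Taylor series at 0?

Branch term (1)*log(1 - μ/(11/4)): its argument vanishes at μ = 11/4, a logarithmic branch point, modulus 11/4.
Branch term (-13/16)*log(1 - μ/(-7/3)): its argument vanishes at μ = -7/3, a logarithmic branch point, modulus 7/3.
The radius of convergence is the smallest modulus among the singular points: 7/3.

The radius of convergence is 7/3.


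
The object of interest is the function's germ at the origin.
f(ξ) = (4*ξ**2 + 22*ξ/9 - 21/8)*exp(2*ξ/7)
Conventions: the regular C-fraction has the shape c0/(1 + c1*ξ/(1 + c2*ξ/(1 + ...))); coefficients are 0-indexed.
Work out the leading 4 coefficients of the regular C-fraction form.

Taylor coefficients (expand at 0): a_0 = -21/8, a_1 = 61/36, a_2 = 1157/252, a_3 = 1087/882.
c0 = a_0 = -21/8. Peel one level at a time: if S = 1 + c*ξ/S' with S'(0) = 1, then c is the ξ-coefficient of S and S' = c*ξ/(S - 1).
S_1 = c0/f = 1 + (122/189)*ξ + (77362/35721)*ξ^2 + ...; c1 = 122/189.
S_2 = c1*ξ/(S_1 - 1) = 1 + (-38681/11529)*ξ + (1206035/182329)*ξ^2 + ...; c2 = -38681/11529.
S_3 = c2*ξ/(S_2 - 1) = 1 + (32562945/16516787)*ξ + ...; c3 = 32562945/16516787.

The regular C-fraction coefficients are [-21/8, 122/189, -38681/11529, 32562945/16516787].


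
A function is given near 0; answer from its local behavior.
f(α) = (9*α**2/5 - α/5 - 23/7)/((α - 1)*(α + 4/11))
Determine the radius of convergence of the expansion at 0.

Denominator factor (α - 1): pole of order 1 at 1, modulus 1.
Denominator factor (α + 4/11): pole of order 1 at -4/11, modulus 4/11.
The radius of convergence is the smallest modulus among the singular points: 4/11.

The radius of convergence is 4/11.


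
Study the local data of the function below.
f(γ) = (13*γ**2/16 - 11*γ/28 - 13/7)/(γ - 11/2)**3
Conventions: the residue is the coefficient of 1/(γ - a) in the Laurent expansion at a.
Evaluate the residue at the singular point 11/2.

At the order-3 pole 11/2 set g(γ) = (γ - (11/2))^3*f(γ) = 13*γ**2/16 - 11*γ/28 - 13/7.
Order-3 pole: residue = g''(a)/2; g''(11/2) = 13/8, so the residue is 13/16.

The residue is 13/16.


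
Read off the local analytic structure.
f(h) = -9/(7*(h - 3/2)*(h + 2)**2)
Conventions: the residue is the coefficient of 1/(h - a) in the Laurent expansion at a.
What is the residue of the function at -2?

The residue is 36/343.

At the order-2 pole -2 set g(h) = (h - (-2))^2*f(h) = -9/(7*(h - 3/2)).
Order-2 pole: residue = g'(a); g'(-2) = 36/343, so the residue is 36/343.


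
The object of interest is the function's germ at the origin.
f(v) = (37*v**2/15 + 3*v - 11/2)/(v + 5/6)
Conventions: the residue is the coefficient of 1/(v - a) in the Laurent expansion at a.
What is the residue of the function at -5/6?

At the order-1 pole -5/6 set g(v) = (v - (-5/6))*f(v) = 37*v**2/15 + 3*v - 11/2.
Simple pole: residue = g(a) at a = -5/6, which is -679/108.

The residue is -679/108.


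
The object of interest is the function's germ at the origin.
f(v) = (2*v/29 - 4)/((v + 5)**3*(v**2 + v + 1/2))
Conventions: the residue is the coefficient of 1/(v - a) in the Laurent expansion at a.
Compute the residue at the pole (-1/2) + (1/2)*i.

The factor v**2 + v + 1/2 splits as (v - a)(v - a') with a = (-1/2) + (1/2)*i, a' = (-1/2) - (1/2)*i. At the order-1 pole a set g(v) = (v - a)*f(v) = [(2*v/29 - 4)/(v + 5)**3] / (v - a').
Simple pole: residue = g(a) at a = (-1/2) + (1/2)*i, which is (29016/1998709) + (81892/1998709)*i.

The residue is (29016/1998709) + (81892/1998709)*i.


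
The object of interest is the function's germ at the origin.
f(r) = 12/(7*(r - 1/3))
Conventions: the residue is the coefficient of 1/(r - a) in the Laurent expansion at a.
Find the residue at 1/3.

At the order-1 pole 1/3 set g(r) = (r - (1/3))*f(r) = 12/7.
Simple pole: residue = g(a) at a = 1/3, which is 12/7.

The residue is 12/7.


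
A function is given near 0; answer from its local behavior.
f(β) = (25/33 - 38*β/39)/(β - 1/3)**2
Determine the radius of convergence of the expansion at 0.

The radius of convergence is 1/3.

Denominator factor (β - 1/3)^2: pole of order 2 at 1/3, modulus 1/3.
The radius of convergence is the smallest modulus among the singular points: 1/3.


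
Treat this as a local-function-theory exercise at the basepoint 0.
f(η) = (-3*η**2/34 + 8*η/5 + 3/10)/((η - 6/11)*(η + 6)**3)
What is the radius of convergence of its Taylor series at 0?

The radius of convergence is 6/11.

Denominator factor (η + 6)^3: pole of order 3 at -6, modulus 6.
Denominator factor (η - 6/11): pole of order 1 at 6/11, modulus 6/11.
The radius of convergence is the smallest modulus among the singular points: 6/11.


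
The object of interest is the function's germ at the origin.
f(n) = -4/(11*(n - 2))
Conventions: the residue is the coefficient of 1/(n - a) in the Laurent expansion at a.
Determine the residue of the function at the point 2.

The residue is -4/11.

At the order-1 pole 2 set g(n) = (n - (2))*f(n) = -4/11.
Simple pole: residue = g(a) at a = 2, which is -4/11.


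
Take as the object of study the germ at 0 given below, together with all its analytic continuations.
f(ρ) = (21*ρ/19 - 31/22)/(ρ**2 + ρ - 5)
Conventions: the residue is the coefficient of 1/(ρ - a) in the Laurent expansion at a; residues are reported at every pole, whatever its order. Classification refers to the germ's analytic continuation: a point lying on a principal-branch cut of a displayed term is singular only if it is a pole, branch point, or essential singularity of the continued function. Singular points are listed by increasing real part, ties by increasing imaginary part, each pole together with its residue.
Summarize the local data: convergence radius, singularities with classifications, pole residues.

Radius of convergence at 0: -1/2 + (1/2)*sqrt(21).
At -1/2 - (1/2)*sqrt(21): a pole of order 1; residue 21/38 + (410/4389)*sqrt(21).
At -1/2 + (1/2)*sqrt(21): a pole of order 1; residue 21/38 - (410/4389)*sqrt(21).

Denominator factor (ρ**2 + ρ - 5): discriminant 21, real irrational roots -1/2 + (1/2)*sqrt(21) and -1/2 - (1/2)*sqrt(21); poles of order 1, moduli -1/2 + (1/2)*sqrt(21) and 1/2 + (1/2)*sqrt(21).
The radius of convergence is the smallest modulus among the singular points: -1/2 + (1/2)*sqrt(21).
The factor ρ**2 + ρ - 5 splits as (ρ - a)(ρ - a') with a = -1/2 - (1/2)*sqrt(21), a' = -1/2 + (1/2)*sqrt(21). At the order-1 pole a set g(ρ) = (ρ - a)*f(ρ) = [21*ρ/19 - 31/22] / (ρ - a').
Simple pole: residue = g(a) at a = -1/2 - (1/2)*sqrt(21), which is 21/38 + (410/4389)*sqrt(21).
The factor ρ**2 + ρ - 5 splits as (ρ - a)(ρ - a') with a = -1/2 + (1/2)*sqrt(21), a' = -1/2 - (1/2)*sqrt(21). At the order-1 pole a set g(ρ) = (ρ - a)*f(ρ) = [21*ρ/19 - 31/22] / (ρ - a').
Simple pole: residue = g(a) at a = -1/2 + (1/2)*sqrt(21), which is 21/38 - (410/4389)*sqrt(21).
List the singular points by increasing real part (a conjugate pair: the negative imaginary part first).


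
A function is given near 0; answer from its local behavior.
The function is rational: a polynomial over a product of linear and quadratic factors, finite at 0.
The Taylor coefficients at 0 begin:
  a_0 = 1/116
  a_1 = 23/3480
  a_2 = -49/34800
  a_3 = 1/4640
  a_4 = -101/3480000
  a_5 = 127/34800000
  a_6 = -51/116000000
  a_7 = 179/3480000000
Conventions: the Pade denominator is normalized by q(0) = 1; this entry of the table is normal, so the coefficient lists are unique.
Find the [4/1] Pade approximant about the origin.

The Pade approximant has numerator coefficients [1/116, 338/43935, -169/292900, 169/4393500, -169/87870000]; denominator coefficients [1, 127/1010].

Taylor coefficients needed (read off): a_0 = 1/116, a_1 = 23/3480, a_2 = -49/34800, a_3 = 1/4640, a_4 = -101/3480000, a_5 = 127/34800000.
Write the denominator as Q(λ) = 1 + q1*λ. Requiring Q*f - P = O(λ^6) with deg P <= 4 kills the coefficients of λ^5..λ^5 in Q*f:
  λ^5: a_5 + q1*a_4 = 0, i.e. 127/34800000 + (-101/3480000)*q1 = 0.
Solving this linear system: q1 = 127/1010.
The numerator is Q*f truncated at degree 4: P0 = a_0 = 1/116; P1 = a_1 + q1*a_0 = 338/43935; P2 = a_2 + q1*a_1 = -169/292900; P3 = a_3 + q1*a_2 = 169/4393500; P4 = a_4 + q1*a_3 = -169/87870000.


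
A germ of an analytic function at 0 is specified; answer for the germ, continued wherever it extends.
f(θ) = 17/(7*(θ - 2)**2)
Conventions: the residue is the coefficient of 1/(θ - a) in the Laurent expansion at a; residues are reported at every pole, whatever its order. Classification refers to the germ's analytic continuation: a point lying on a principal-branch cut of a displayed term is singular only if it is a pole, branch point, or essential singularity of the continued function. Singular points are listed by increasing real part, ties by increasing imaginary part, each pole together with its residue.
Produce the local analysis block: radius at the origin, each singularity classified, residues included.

Radius of convergence at 0: 2.
At 2: a pole of order 2; residue 0.

Denominator factor (θ - 2)^2: pole of order 2 at 2, modulus 2.
The radius of convergence is the smallest modulus among the singular points: 2.
At the order-2 pole 2 set g(θ) = (θ - (2))^2*f(θ) = 17/7.
Order-2 pole: residue = g'(a); g'(2) = 0, so the residue is 0.


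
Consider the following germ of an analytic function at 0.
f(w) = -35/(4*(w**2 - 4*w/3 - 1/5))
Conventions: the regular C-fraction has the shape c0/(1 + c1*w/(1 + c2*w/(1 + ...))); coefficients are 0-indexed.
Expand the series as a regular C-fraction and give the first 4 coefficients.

Taylor coefficients (expand at 0): a_0 = 175/4, a_1 = -875/3, a_2 = 77875/36, a_3 = -428750/27.
c0 = a_0 = 175/4. Peel one level at a time: if S = 1 + c*w/S' with S'(0) = 1, then c is the w-coefficient of S and S' = c*w/(S - 1).
S_1 = c0/f = 1 + (20/3)*w + (-5)*w^2 + ...; c1 = 20/3.
S_2 = c1*w/(S_1 - 1) = 1 + (3/4)*w + (9/16)*w^2 + ...; c2 = 3/4.
S_3 = c2*w/(S_2 - 1) = 1 + (-3/4)*w + ...; c3 = -3/4.

The regular C-fraction coefficients are [175/4, 20/3, 3/4, -3/4].


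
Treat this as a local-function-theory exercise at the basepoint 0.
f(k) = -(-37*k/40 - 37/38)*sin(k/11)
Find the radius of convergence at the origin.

The radius of convergence is infinite.

The factor -sin(k/11) is entire and contributes no finite singular point.
The polynomial part has no poles.
No finite singular points: the Taylor series at 0 converges everywhere.


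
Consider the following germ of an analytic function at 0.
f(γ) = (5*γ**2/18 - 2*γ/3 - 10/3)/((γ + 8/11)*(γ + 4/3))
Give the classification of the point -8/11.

The point is a pole of order 1.

The denominator factor γ + 8/11 vanishes at -8/11 and appears to the power 1; the numerator there equals -2942/1089, nonzero, and no other factor vanishes.
Hence a pole whose order is the multiplicity, 1.


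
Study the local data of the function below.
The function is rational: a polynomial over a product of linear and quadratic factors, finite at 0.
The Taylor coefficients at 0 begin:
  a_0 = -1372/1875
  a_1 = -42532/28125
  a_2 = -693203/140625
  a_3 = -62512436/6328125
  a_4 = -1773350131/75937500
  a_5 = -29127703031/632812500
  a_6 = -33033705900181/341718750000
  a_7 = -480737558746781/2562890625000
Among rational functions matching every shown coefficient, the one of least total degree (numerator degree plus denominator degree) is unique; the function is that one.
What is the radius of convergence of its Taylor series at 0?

The radius of convergence is 11/8 - (1/8)*sqrt(41).

No rational of total degree below 6 reproduces all 8 coefficients; solving the [0/6] Pade equations on them gives f(φ) = -21/(25*(φ + 6/7)**2*(φ**2 - 11*φ/4 + 5/4)**2), whose expansion matches every shown term.
Denominator factor (φ + 6/7)^2: pole of order 2 at -6/7, modulus 6/7.
Denominator factor (φ**2 - 11*φ/4 + 5/4)^2: discriminant 41/16, real irrational roots 11/8 + (1/8)*sqrt(41) and 11/8 - (1/8)*sqrt(41); poles of order 2, moduli 11/8 + (1/8)*sqrt(41) and 11/8 - (1/8)*sqrt(41).
The radius of convergence is the smallest modulus among the singular points: 11/8 - (1/8)*sqrt(41).


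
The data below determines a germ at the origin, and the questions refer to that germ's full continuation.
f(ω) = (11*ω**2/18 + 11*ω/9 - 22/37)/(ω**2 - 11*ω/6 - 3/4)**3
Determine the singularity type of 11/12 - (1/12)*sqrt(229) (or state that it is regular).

The point is a pole of order 3.

The denominator factor ω**2 - 11*ω/6 - 3/4 vanishes at 11/12 - (1/12)*sqrt(229) and appears to the power 3; the numerator there equals 96437/47952 - (253/1296)*sqrt(229), nonzero, and no other factor vanishes.
Hence a pole whose order is the multiplicity, 3.


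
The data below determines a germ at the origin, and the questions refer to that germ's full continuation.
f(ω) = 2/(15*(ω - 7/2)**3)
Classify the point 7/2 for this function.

The point is a pole of order 3.

The denominator factor ω - 7/2 vanishes at 7/2 and appears to the power 3; the numerator there equals 2/15, nonzero, and no other factor vanishes.
Hence a pole whose order is the multiplicity, 3.


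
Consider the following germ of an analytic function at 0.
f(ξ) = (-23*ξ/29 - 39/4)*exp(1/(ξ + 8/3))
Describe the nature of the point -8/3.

The point is an essential singularity.

The exponent 1/(ξ - (-8/3)) has a pole at -8/3, so exp(1/(ξ - (-8/3))) takes every nonzero value near it: an essential singularity (not a pole of any order).


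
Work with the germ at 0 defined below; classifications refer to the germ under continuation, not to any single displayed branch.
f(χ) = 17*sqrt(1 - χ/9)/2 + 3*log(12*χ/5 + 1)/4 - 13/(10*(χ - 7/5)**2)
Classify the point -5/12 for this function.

The term (3/4)*log(1 - χ/(-5/12)) has argument 1 - -5/12/(-5/12) = 0 at -5/12: a logarithmic (infinitely-sheeted) branch point; the remaining terms are analytic or single-valued there.

The point is a logarithmic branch point.


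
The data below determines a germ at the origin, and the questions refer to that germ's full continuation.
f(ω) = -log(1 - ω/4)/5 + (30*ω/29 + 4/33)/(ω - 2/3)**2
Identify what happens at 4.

The term (-1/5)*log(1 - ω/(4)) has argument 1 - 4/(4) = 0 at 4: a logarithmic (infinitely-sheeted) branch point; the remaining terms are analytic or single-valued there.

The point is a logarithmic branch point.


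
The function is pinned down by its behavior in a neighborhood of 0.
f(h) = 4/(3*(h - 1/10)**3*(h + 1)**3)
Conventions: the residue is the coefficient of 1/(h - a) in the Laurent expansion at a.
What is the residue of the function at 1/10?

At the order-3 pole 1/10 set g(h) = (h - (1/10))^3*f(h) = 4/(3*(h + 1)**3).
Order-3 pole: residue = g''(a)/2; g''(1/10) = 1600000/161051, so the residue is 800000/161051.

The residue is 800000/161051.


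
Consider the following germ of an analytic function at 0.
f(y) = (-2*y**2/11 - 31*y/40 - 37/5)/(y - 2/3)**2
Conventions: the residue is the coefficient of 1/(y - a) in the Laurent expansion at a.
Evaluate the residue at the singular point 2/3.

The residue is -1343/1320.

At the order-2 pole 2/3 set g(y) = (y - (2/3))^2*f(y) = -2*y**2/11 - 31*y/40 - 37/5.
Order-2 pole: residue = g'(a); g'(2/3) = -1343/1320, so the residue is -1343/1320.


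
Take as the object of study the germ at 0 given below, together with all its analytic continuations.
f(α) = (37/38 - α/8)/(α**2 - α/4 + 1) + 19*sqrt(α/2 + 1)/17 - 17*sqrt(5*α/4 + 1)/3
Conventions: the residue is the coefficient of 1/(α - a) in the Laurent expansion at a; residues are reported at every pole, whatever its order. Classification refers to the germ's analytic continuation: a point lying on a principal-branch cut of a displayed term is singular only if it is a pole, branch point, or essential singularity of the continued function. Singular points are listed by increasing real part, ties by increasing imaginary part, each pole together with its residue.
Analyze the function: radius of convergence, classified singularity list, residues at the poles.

Radius of convergence at 0: 4/5.
At -2: an algebraic (square-root) branch point.
At -4/5: an algebraic (square-root) branch point.
At (1/8) - ((3/8)*sqrt(7))*i: a pole of order 1; residue (-1/16) + ((1165/6384)*sqrt(7))*i.
At (1/8) + ((3/8)*sqrt(7))*i: a pole of order 1; residue (-1/16) - ((1165/6384)*sqrt(7))*i.

Denominator factor (α**2 - α/4 + 1): discriminant -63/16, complex-conjugate roots (1/8) + ((3/8)*sqrt(7))*i and (1/8) - ((3/8)*sqrt(7))*i; poles of order 1, moduli 1 and 1.
Branch term (-17/3)*sqrt(1 - α/(-4/5)): its argument vanishes at α = -4/5, a square-root branch point, modulus 4/5.
Branch term (19/17)*sqrt(1 - α/(-2)): its argument vanishes at α = -2, a square-root branch point, modulus 2.
The radius of convergence is the smallest modulus among the singular points: 4/5.
The branch terms are analytic at (1/8) - ((3/8)*sqrt(7))*i and contribute nothing to the residue; only the rational part matters.
The factor α**2 - α/4 + 1 splits as (α - a)(α - a') with a = (1/8) - ((3/8)*sqrt(7))*i, a' = (1/8) + ((3/8)*sqrt(7))*i. At the order-1 pole a set g(α) = (α - a)*(rational part) = [37/38 - α/8] / (α - a').
Simple pole: residue = g(a) at a = (1/8) - ((3/8)*sqrt(7))*i, which is (-1/16) + ((1165/6384)*sqrt(7))*i.
The branch terms are analytic at (1/8) + ((3/8)*sqrt(7))*i and contribute nothing to the residue; only the rational part matters.
The factor α**2 - α/4 + 1 splits as (α - a)(α - a') with a = (1/8) + ((3/8)*sqrt(7))*i, a' = (1/8) - ((3/8)*sqrt(7))*i. At the order-1 pole a set g(α) = (α - a)*(rational part) = [37/38 - α/8] / (α - a').
Simple pole: residue = g(a) at a = (1/8) + ((3/8)*sqrt(7))*i, which is (-1/16) - ((1165/6384)*sqrt(7))*i.
List the singular points by increasing real part (a conjugate pair: the negative imaginary part first).


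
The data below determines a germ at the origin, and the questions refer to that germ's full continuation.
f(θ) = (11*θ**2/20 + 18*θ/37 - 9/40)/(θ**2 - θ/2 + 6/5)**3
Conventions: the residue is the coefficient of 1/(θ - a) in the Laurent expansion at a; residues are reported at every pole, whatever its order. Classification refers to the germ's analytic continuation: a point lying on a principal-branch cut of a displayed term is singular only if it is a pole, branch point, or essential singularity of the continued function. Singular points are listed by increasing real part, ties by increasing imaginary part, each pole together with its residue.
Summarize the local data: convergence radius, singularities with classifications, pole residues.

Radius of convergence at 0: (1/5)*sqrt(30).
At (1/4) - ((1/20)*sqrt(455))*i: a pole of order 3; residue ((24782/27882127)*sqrt(455))*i.
At (1/4) + ((1/20)*sqrt(455))*i: a pole of order 3; residue -((24782/27882127)*sqrt(455))*i.

Denominator factor (θ**2 - θ/2 + 6/5)^3: discriminant -91/20, complex-conjugate roots (1/4) + ((1/20)*sqrt(455))*i and (1/4) - ((1/20)*sqrt(455))*i; poles of order 3, moduli (1/5)*sqrt(30) and (1/5)*sqrt(30).
The radius of convergence is the smallest modulus among the singular points: (1/5)*sqrt(30).
The factor θ**2 - θ/2 + 6/5 splits as (θ - a)(θ - a') with a = (1/4) - ((1/20)*sqrt(455))*i, a' = (1/4) + ((1/20)*sqrt(455))*i. At the order-3 pole a set g(θ) = (θ - a)^3*f(θ) = [11*θ**2/20 + 18*θ/37 - 9/40] / (θ - a')^3.
Order-3 pole: residue = g''(a)/2; g''((1/4) - ((1/20)*sqrt(455))*i) = ((49564/27882127)*sqrt(455))*i, so the residue is ((24782/27882127)*sqrt(455))*i.
The factor θ**2 - θ/2 + 6/5 splits as (θ - a)(θ - a') with a = (1/4) + ((1/20)*sqrt(455))*i, a' = (1/4) - ((1/20)*sqrt(455))*i. At the order-3 pole a set g(θ) = (θ - a)^3*f(θ) = [11*θ**2/20 + 18*θ/37 - 9/40] / (θ - a')^3.
Order-3 pole: residue = g''(a)/2; g''((1/4) + ((1/20)*sqrt(455))*i) = -((49564/27882127)*sqrt(455))*i, so the residue is -((24782/27882127)*sqrt(455))*i.
List the singular points by increasing real part (a conjugate pair: the negative imaginary part first).


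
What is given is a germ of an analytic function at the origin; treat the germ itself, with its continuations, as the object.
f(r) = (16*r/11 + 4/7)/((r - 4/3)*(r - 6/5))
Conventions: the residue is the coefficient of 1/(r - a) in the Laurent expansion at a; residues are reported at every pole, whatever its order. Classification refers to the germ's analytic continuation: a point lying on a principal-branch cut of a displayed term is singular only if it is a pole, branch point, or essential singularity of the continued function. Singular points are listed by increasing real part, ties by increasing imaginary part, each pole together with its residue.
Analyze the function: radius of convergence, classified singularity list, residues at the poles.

Denominator factor (r - 4/3): pole of order 1 at 4/3, modulus 4/3.
Denominator factor (r - 6/5): pole of order 1 at 6/5, modulus 6/5.
The radius of convergence is the smallest modulus among the singular points: 6/5.
At the order-1 pole 6/5 set g(r) = (r - (6/5))*f(r) = (16*r/11 + 4/7)/(r - 4/3).
Simple pole: residue = g(a) at a = 6/5, which is -1338/77.
At the order-1 pole 4/3 set g(r) = (r - (4/3))*f(r) = (16*r/11 + 4/7)/(r - 6/5).
Simple pole: residue = g(a) at a = 4/3, which is 1450/77.
List the singular points by increasing real part (a conjugate pair: the negative imaginary part first).

Radius of convergence at 0: 6/5.
At 6/5: a pole of order 1; residue -1338/77.
At 4/3: a pole of order 1; residue 1450/77.


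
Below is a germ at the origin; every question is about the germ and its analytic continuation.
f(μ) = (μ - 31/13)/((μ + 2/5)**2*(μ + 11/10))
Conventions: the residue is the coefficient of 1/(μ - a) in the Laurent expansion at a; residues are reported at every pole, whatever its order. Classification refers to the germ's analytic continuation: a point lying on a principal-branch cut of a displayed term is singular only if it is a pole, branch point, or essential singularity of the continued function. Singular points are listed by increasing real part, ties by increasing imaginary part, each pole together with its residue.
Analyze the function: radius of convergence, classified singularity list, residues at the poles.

Denominator factor (μ + 11/10): pole of order 1 at -11/10, modulus 11/10.
Denominator factor (μ + 2/5)^2: pole of order 2 at -2/5, modulus 2/5.
The radius of convergence is the smallest modulus among the singular points: 2/5.
At the order-1 pole -11/10 set g(μ) = (μ - (-11/10))*f(μ) = (μ - 31/13)/(μ + 2/5)**2.
Simple pole: residue = g(a) at a = -11/10, which is -4530/637.
At the order-2 pole -2/5 set g(μ) = (μ - (-2/5))^2*f(μ) = (μ - 31/13)/(μ + 11/10).
Order-2 pole: residue = g'(a); g'(-2/5) = 4530/637, so the residue is 4530/637.
List the singular points by increasing real part (a conjugate pair: the negative imaginary part first).

Radius of convergence at 0: 2/5.
At -11/10: a pole of order 1; residue -4530/637.
At -2/5: a pole of order 2; residue 4530/637.


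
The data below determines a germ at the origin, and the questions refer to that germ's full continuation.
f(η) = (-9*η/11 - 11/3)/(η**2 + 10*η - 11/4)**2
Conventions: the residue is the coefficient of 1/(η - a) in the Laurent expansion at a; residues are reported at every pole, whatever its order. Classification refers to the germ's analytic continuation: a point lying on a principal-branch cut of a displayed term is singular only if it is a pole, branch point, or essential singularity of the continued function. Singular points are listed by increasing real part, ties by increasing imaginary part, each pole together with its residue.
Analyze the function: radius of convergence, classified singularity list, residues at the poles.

Denominator factor (η**2 + 10*η - 11/4)^2: discriminant 111, real irrational roots -5 + (1/2)*sqrt(111) and -5 - (1/2)*sqrt(111); poles of order 2, moduli -5 + (1/2)*sqrt(111) and 5 + (1/2)*sqrt(111).
The radius of convergence is the smallest modulus among the singular points: -5 + (1/2)*sqrt(111).
The factor η**2 + 10*η - 11/4 splits as (η - a)(η - a') with a = -5 - (1/2)*sqrt(111), a' = -5 + (1/2)*sqrt(111). At the order-2 pole a set g(η) = (η - a)^2*f(η) = [-9*η/11 - 11/3] / (η - a')^2.
Order-2 pole: residue = g'(a); g'(-5 - (1/2)*sqrt(111)) = (28/406593)*sqrt(111), so the residue is (28/406593)*sqrt(111).
The factor η**2 + 10*η - 11/4 splits as (η - a)(η - a') with a = -5 + (1/2)*sqrt(111), a' = -5 - (1/2)*sqrt(111). At the order-2 pole a set g(η) = (η - a)^2*f(η) = [-9*η/11 - 11/3] / (η - a')^2.
Order-2 pole: residue = g'(a); g'(-5 + (1/2)*sqrt(111)) = -(28/406593)*sqrt(111), so the residue is -(28/406593)*sqrt(111).
List the singular points by increasing real part (a conjugate pair: the negative imaginary part first).

Radius of convergence at 0: -5 + (1/2)*sqrt(111).
At -5 - (1/2)*sqrt(111): a pole of order 2; residue (28/406593)*sqrt(111).
At -5 + (1/2)*sqrt(111): a pole of order 2; residue -(28/406593)*sqrt(111).
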